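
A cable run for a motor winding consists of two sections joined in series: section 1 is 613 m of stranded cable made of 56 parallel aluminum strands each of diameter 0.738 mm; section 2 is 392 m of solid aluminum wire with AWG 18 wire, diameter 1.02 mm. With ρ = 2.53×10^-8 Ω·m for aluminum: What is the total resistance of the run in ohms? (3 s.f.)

Section 1: A_strand = π(3.6900e-04)² = 4.278e-07 m²; R₁ = ρL/(N·A_s) = (2.53×10^-8)(613)/(56×4.278e-07) = 0.6474 Ω
Section 2: A = π(1.02/2 mm)² = π(5.1000e-04 m)² = 8.171e-07 m²
R₂ = (2.53×10^-8)(392)/(8.171e-07) = 12.14 Ω
R = R₁ + R₂ = 12.8 Ω

12.8 Ω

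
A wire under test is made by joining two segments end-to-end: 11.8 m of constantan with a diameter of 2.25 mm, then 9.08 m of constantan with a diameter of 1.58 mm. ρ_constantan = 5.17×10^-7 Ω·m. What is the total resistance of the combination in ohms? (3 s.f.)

3.93 Ω

Segment 1: A = π(d/2)² = π(1.1250e-03 m)² = 3.976e-06 m²
R₁ = ρL/A = (5.17×10^-7)(11.8)/(3.976e-06) = 1.534 Ω
Segment 2: A = π(d/2)² = π(7.9000e-04 m)² = 1.961e-06 m²
R₂ = (5.17×10^-7)(9.08)/(1.961e-06) = 2.394 Ω
R = R₁ + R₂ = 3.93 Ω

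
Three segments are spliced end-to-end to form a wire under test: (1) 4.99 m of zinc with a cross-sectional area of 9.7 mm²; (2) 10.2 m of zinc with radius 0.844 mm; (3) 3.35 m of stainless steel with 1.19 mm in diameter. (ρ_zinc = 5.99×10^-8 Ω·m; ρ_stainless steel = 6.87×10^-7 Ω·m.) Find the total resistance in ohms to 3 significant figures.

2.37 Ω

Seg 1: A = 9.7 mm² = 9.700e-06 m²
R_1 = (5.99×10^-8)(4.99)/(9.700e-06) = 0.03081 Ω
Seg 2: A = πr² = π(8.4400e-04 m)² = 2.238e-06 m²
R_2 = (5.99×10^-8)(10.2)/(2.238e-06) = 0.273 Ω
Seg 3: A = π(d/2)² = π(5.9500e-04 m)² = 1.112e-06 m²
R_3 = (6.87×10^-7)(3.35)/(1.112e-06) = 2.069 Ω
R_total = R_1 + R_2 + R_3 = 2.37 Ω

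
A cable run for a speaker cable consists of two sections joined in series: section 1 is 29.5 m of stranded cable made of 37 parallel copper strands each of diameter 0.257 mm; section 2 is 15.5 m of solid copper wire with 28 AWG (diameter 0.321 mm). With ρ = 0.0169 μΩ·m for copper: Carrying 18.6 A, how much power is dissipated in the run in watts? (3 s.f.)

ρ = 0.0169 μΩ·m = 1.69×10^-8 Ω·m
Section 1: A_strand = π(1.2850e-04)² = 5.187e-08 m²; R₁ = ρL/(N·A_s) = (1.69×10^-8)(29.5)/(37×5.187e-08) = 0.2597 Ω
Section 2: A = π(0.321/2 mm)² = π(1.6050e-04 m)² = 8.093e-08 m²
R₂ = (1.69×10^-8)(15.5)/(8.093e-08) = 3.237 Ω
R = R₁ + R₂ = 3.497 Ω
P = I²R = (18.6)² × 3.497 = 1210 W

1210 W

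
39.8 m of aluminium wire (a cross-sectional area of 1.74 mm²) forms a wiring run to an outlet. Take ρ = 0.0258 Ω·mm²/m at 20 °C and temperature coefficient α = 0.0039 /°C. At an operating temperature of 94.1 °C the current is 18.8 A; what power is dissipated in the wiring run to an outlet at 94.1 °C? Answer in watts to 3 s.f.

269 W

ρ = 0.0258 Ω·mm²/m = 2.58×10^-8 Ω·m
A = 1.74 mm² = 1.740e-06 m²
R₍20₎ = ρL/A = (2.58×10^-8)(39.8)/(1.740e-06) = 0.5901 Ω
R₍94.1₎ = R₍20₎(1 + αΔT) = 0.5901 × (1 + 0.0039×74.1) = 0.7607 Ω
P = I²R = (18.8)² × 0.7607 = 269 W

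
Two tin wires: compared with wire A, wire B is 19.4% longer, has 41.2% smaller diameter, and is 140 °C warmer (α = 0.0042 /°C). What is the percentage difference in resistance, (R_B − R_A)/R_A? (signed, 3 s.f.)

R ∝ ρL/d² with ρ ∝ (1+αΔT), so R_B/R_A = (1 + 19.4/100) × (1 − 41.2/100)⁻² × (1 + 0.0042×140)
= 1.194 × 2.892 × 1.588 = 5.484
(R_B − R_A)/R_A = 5.484 − 1 = 448%

448%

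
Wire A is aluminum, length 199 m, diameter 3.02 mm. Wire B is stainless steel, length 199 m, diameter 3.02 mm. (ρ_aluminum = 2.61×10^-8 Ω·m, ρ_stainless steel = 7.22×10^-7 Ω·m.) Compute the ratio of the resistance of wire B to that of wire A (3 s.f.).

27.7

R ∝ ρL/d², so R_B/R_A = (ρ_B/ρ_A)
= (7.22×10^-7/2.61×10^-8) = 27.7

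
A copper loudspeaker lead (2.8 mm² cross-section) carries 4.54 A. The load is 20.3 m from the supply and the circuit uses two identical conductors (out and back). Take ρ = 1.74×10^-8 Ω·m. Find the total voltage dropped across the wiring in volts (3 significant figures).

A = 2.8 mm² = 2.800e-06 m²
Total conductor length (both ways) L = 2 × 20.3 = 40.6 m
R = ρL/A = (1.74×10^-8)(40.6)/(2.800e-06) = 0.2523 Ω
V = IR = 4.54 × 0.2523 = 1.15 V

1.15 V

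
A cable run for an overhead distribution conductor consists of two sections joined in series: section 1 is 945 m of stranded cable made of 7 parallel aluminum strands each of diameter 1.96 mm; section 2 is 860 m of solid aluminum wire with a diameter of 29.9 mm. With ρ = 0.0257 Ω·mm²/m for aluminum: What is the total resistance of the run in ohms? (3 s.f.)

1.18 Ω

ρ = 0.0257 Ω·mm²/m = 2.57×10^-8 Ω·m
Section 1: A_strand = π(9.8000e-04)² = 3.017e-06 m²; R₁ = ρL/(N·A_s) = (2.57×10^-8)(945)/(7×3.017e-06) = 1.15 Ω
Section 2: A = π(d/2)² = π(1.4950e-02 m)² = 7.022e-04 m²
R₂ = (2.57×10^-8)(860)/(7.022e-04) = 0.03148 Ω
R = R₁ + R₂ = 1.18 Ω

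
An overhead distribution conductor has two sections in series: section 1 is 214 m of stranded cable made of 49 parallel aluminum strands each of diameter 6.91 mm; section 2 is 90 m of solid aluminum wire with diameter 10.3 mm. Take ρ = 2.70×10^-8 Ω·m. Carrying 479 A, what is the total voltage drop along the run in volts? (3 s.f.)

Section 1: A_strand = π(3.4550e-03)² = 3.750e-05 m²; R₁ = ρL/(N·A_s) = (2.70×10^-8)(214)/(49×3.750e-05) = 0.003144 Ω
Section 2: A = π(d/2)² = π(5.1500e-03 m)² = 8.332e-05 m²
R₂ = (2.70×10^-8)(90)/(8.332e-05) = 0.02916 Ω
R = R₁ + R₂ = 0.03231 Ω
V = IR = 479 × 0.03231 = 15.5 V

15.5 V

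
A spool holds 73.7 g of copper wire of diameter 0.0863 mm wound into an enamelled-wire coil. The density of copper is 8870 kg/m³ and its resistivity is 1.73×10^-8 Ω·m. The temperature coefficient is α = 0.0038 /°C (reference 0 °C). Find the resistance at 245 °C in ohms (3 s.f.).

8110 Ω

A = π(d/2)² = π(4.3150e-05 m)² = 5.8494e-09 m²
L = m/(density·A) = 0.0737/(8870×5.8494e-09) = 1420 m
R = ρL/A = (1.73×10^-8)(1420)/(5.8494e-09) = 4201 Ω
R(245 °C) = 4201 × (1 + 0.0038×245) = 8110 Ω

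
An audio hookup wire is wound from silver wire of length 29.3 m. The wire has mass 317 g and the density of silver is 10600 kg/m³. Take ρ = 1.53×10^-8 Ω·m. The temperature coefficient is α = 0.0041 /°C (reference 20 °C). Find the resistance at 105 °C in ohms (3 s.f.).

0.592 Ω

A = m/(density·L) = 0.317/(10600×29.3) = 1.0207e-06 m²
R = ρL/A = (1.53×10^-8)(29.3)/(1.0207e-06) = 0.4392 Ω
R(105 °C) = 0.4392 × (1 + 0.0041×85) = 0.592 Ω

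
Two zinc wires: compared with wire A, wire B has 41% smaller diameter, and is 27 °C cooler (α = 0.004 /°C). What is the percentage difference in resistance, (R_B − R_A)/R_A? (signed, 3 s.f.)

156%

R ∝ ρL/d² with ρ ∝ (1+αΔT), so R_B/R_A = (1 − 41/100)⁻² × (1 − 0.004×27)
= 2.873 × 0.892 = 2.562
(R_B − R_A)/R_A = 2.562 − 1 = 156%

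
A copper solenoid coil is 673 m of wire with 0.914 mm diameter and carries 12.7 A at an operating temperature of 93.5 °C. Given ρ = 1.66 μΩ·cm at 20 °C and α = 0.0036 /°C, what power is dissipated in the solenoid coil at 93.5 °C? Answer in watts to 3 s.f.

ρ = 1.66 μΩ·cm = 1.66×10^-8 Ω·m
A = π(d/2)² = π(4.5700e-04 m)² = 6.561e-07 m²
R₍20₎ = ρL/A = (1.66×10^-8)(673)/(6.561e-07) = 17.03 Ω
R₍93.5₎ = R₍20₎(1 + αΔT) = 17.03 × (1 + 0.0036×73.5) = 21.53 Ω
P = I²R = (12.7)² × 21.53 = 3470 W

3470 W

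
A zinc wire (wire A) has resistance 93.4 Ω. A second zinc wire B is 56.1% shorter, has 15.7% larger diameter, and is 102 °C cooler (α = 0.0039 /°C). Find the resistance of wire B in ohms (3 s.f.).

18.4 Ω

R ∝ ρL/d² with ρ ∝ (1+αΔT), so R_B/R_A = (1 − 56.1/100) × (1 + 15.7/100)⁻² × (1 − 0.0039×102)
= 0.439 × 0.747 × 0.6022 = 0.1975
R_B = 0.1975 × 93.4 = 18.4 Ω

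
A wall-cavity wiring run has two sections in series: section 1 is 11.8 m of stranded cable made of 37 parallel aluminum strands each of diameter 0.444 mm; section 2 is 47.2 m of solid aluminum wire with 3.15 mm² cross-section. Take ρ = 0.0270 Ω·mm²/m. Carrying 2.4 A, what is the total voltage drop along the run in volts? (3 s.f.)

ρ = 0.0270 Ω·mm²/m = 2.70×10^-8 Ω·m
Section 1: A_strand = π(2.2200e-04)² = 1.548e-07 m²; R₁ = ρL/(N·A_s) = (2.70×10^-8)(11.8)/(37×1.548e-07) = 0.05561 Ω
Section 2: A = 3.15 mm² = 3.150e-06 m²
R₂ = (2.70×10^-8)(47.2)/(3.150e-06) = 0.4046 Ω
R = R₁ + R₂ = 0.4602 Ω
V = IR = 2.4 × 0.4602 = 1.10 V

1.10 V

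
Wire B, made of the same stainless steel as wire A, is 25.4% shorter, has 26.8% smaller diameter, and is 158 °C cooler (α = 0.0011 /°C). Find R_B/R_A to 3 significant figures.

R ∝ ρL/d² with ρ ∝ (1+αΔT), so R_B/R_A = (1 − 25.4/100) × (1 − 26.8/100)⁻² × (1 − 0.0011×158)
= 0.746 × 1.866 × 0.8262 = 1.15

1.15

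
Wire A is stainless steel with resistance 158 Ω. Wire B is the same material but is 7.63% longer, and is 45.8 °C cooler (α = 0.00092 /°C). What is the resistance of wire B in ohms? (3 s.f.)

R ∝ ρL/d² with ρ ∝ (1+αΔT), so R_B/R_A = (1 + 7.63/100) × (1 − 0.00092×45.8)
= 1.076 × 0.9579 = 1.031
R_B = 1.031 × 158 = 163 Ω

163 Ω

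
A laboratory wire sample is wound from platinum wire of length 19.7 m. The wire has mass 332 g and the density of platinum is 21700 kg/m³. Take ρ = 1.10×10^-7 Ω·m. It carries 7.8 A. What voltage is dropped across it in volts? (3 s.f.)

21.8 V

A = m/(density·L) = 0.332/(21700×19.7) = 7.7663e-07 m²
R = ρL/A = (1.10×10^-7)(19.7)/(7.7663e-07) = 2.79 Ω
V = IR = 7.8 × 2.79 = 21.8 V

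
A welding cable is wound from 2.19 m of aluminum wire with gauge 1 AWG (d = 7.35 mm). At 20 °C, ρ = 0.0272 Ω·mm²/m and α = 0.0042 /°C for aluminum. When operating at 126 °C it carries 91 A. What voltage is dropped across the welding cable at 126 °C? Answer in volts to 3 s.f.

0.185 V

ρ = 0.0272 Ω·mm²/m = 2.72×10^-8 Ω·m
A = π(7.35/2 mm)² = π(3.6750e-03 m)² = 4.243e-05 m²
R₍20₎ = ρL/A = (2.72×10^-8)(2.19)/(4.243e-05) = 0.001404 Ω
R₍126₎ = R₍20₎(1 + αΔT) = 0.001404 × (1 + 0.0042×106) = 0.002029 Ω
V = IR = 91 × 0.002029 = 0.185 V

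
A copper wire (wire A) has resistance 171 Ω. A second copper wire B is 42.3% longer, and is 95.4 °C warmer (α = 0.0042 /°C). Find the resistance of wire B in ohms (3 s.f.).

R ∝ ρL/d² with ρ ∝ (1+αΔT), so R_B/R_A = (1 + 42.3/100) × (1 + 0.0042×95.4)
= 1.423 × 1.401 = 1.993
R_B = 1.993 × 171 = 341 Ω

341 Ω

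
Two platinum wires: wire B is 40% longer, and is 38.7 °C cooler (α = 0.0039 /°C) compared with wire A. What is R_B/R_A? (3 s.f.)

R ∝ ρL/d² with ρ ∝ (1+αΔT), so R_B/R_A = (1 + 40/100) × (1 − 0.0039×38.7)
= 1.4 × 0.8491 = 1.19

1.19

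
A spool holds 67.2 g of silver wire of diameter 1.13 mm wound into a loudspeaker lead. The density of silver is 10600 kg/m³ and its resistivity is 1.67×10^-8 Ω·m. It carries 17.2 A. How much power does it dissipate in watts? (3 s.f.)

A = π(d/2)² = π(5.6500e-04 m)² = 1.0029e-06 m²
L = m/(density·A) = 0.0672/(10600×1.0029e-06) = 6.321 m
R = ρL/A = (1.67×10^-8)(6.321)/(1.0029e-06) = 0.1053 Ω
P = I²R = (17.2)² × 0.1053 = 31.1 W

31.1 W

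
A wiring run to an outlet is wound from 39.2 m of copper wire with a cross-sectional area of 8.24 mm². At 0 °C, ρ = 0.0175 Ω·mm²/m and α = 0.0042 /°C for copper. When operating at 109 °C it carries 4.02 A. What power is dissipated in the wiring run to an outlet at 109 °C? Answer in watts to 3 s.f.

1.96 W

ρ = 0.0175 Ω·mm²/m = 1.75×10^-8 Ω·m
A = 8.24 mm² = 8.240e-06 m²
R₍0₎ = ρL/A = (1.75×10^-8)(39.2)/(8.240e-06) = 0.08325 Ω
R₍109₎ = R₍0₎(1 + αΔT) = 0.08325 × (1 + 0.0042×109) = 0.1214 Ω
P = I²R = (4.02)² × 0.1214 = 1.96 W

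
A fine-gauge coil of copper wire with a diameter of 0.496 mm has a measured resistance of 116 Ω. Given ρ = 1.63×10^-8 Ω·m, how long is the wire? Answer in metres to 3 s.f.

A = π(d/2)² = π(2.4800e-04 m)² = 1.932e-07 m²
L = RA/ρ = (116)(1.932e-07)/(1.63×10^-8) = 1380 m

1380 m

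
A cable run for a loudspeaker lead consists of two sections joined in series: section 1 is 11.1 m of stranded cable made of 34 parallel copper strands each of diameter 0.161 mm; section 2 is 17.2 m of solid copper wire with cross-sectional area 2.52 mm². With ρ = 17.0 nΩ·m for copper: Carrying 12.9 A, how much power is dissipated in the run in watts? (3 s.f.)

ρ = 17.0 nΩ·m = 1.70×10^-8 Ω·m
Section 1: A_strand = π(8.0500e-05)² = 2.036e-08 m²; R₁ = ρL/(N·A_s) = (1.70×10^-8)(11.1)/(34×2.036e-08) = 0.2726 Ω
Section 2: A = 2.52 mm² = 2.520e-06 m²
R₂ = (1.70×10^-8)(17.2)/(2.520e-06) = 0.116 Ω
R = R₁ + R₂ = 0.3886 Ω
P = I²R = (12.9)² × 0.3886 = 64.7 W

64.7 W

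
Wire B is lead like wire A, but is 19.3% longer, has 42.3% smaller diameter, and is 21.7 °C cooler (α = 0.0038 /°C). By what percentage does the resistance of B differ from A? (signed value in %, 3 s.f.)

229%

R ∝ ρL/d² with ρ ∝ (1+αΔT), so R_B/R_A = (1 + 19.3/100) × (1 − 42.3/100)⁻² × (1 − 0.0038×21.7)
= 1.193 × 3.004 × 0.9175 = 3.288
(R_B − R_A)/R_A = 3.288 − 1 = 229%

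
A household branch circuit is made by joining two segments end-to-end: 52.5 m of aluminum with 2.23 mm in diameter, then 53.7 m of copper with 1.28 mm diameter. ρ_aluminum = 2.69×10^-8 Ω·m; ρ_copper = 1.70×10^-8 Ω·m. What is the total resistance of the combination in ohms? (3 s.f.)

Segment 1: A = π(d/2)² = π(1.1150e-03 m)² = 3.906e-06 m²
R₁ = ρL/A = (2.69×10^-8)(52.5)/(3.906e-06) = 0.3616 Ω
Segment 2: A = π(d/2)² = π(6.4000e-04 m)² = 1.287e-06 m²
R₂ = (1.70×10^-8)(53.7)/(1.287e-06) = 0.7094 Ω
R = R₁ + R₂ = 1.07 Ω

1.07 Ω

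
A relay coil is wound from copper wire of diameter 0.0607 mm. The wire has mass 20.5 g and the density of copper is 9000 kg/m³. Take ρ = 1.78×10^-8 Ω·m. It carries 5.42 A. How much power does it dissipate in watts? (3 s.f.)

A = π(d/2)² = π(3.0350e-05 m)² = 2.8938e-09 m²
L = m/(density·A) = 0.0205/(9000×2.8938e-09) = 787.1 m
R = ρL/A = (1.78×10^-8)(787.1)/(2.8938e-09) = 4842 Ω
P = I²R = (5.42)² × 4842 = 1.42×10^5 W

1.42×10^5 W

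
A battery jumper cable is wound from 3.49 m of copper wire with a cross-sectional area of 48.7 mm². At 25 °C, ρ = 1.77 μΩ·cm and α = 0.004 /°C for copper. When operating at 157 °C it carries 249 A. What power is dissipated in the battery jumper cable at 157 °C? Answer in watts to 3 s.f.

120 W

ρ = 1.77 μΩ·cm = 1.77×10^-8 Ω·m
A = 48.7 mm² = 4.870e-05 m²
R₍25₎ = ρL/A = (1.77×10^-8)(3.49)/(4.870e-05) = 0.001268 Ω
R₍157₎ = R₍25₎(1 + αΔT) = 0.001268 × (1 + 0.004×132) = 0.001938 Ω
P = I²R = (249)² × 0.001938 = 120 W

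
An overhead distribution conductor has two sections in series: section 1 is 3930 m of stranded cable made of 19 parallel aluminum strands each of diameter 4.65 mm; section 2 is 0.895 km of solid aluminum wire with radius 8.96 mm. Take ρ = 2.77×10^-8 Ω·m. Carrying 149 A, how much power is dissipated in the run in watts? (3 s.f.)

Section 1: A_strand = π(2.3250e-03)² = 1.698e-05 m²; R₁ = ρL/(N·A_s) = (2.77×10^-8)(3930)/(19×1.698e-05) = 0.3374 Ω
Section 2: A = πr² = π(8.9600e-03 m)² = 2.522e-04 m²
R₂ = (2.77×10^-8)(895)/(2.522e-04) = 0.0983 Ω
R = R₁ + R₂ = 0.4357 Ω
P = I²R = (149)² × 0.4357 = 9670 W

9670 W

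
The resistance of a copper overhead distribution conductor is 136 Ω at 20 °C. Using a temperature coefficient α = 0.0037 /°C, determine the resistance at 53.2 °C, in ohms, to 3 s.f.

153 Ω

ΔT = 53.2 − 20 = 33.2 °C
R = R₀(1 + αΔT) = 136 × (1 + 0.0037×33.2) = 136 × 1.123 = 153 Ω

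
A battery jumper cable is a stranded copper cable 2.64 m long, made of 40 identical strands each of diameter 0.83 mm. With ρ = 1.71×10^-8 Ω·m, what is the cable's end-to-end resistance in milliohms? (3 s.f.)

A_strand = π(4.1500e-04 m)² = 5.411e-07 m²
R_strand = ρL/A = (1.71×10^-8)(2.64)/(5.411e-07) = 0.08344 Ω
R_total = R_strand/N = 0.08344/40 = 2.09 mΩ

2.09 mΩ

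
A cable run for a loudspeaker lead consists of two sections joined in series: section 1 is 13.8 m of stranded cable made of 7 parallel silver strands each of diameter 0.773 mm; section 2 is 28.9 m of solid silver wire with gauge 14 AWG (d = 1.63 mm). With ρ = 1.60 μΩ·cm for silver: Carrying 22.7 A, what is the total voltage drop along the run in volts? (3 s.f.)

6.56 V

ρ = 1.60 μΩ·cm = 1.60×10^-8 Ω·m
Section 1: A_strand = π(3.8650e-04)² = 4.693e-07 m²; R₁ = ρL/(N·A_s) = (1.60×10^-8)(13.8)/(7×4.693e-07) = 0.06721 Ω
Section 2: A = π(1.63/2 mm)² = π(8.1500e-04 m)² = 2.087e-06 m²
R₂ = (1.60×10^-8)(28.9)/(2.087e-06) = 0.2216 Ω
R = R₁ + R₂ = 0.2888 Ω
V = IR = 22.7 × 0.2888 = 6.56 V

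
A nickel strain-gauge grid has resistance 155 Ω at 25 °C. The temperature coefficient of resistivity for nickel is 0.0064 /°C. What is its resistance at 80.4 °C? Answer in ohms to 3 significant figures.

ΔT = 80.4 − 25 = 55.4 °C
R = R₀(1 + αΔT) = 155 × (1 + 0.0064×55.4) = 155 × 1.355 = 210 Ω

210 Ω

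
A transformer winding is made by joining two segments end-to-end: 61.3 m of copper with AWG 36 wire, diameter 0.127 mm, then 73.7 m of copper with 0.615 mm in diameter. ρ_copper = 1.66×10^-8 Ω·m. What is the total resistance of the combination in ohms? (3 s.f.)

84.4 Ω

Segment 1: A = π(0.127/2 mm)² = π(6.3500e-05 m)² = 1.267e-08 m²
R₁ = ρL/A = (1.66×10^-8)(61.3)/(1.267e-08) = 80.33 Ω
Segment 2: A = π(d/2)² = π(3.0750e-04 m)² = 2.971e-07 m²
R₂ = (1.66×10^-8)(73.7)/(2.971e-07) = 4.118 Ω
R = R₁ + R₂ = 84.4 Ω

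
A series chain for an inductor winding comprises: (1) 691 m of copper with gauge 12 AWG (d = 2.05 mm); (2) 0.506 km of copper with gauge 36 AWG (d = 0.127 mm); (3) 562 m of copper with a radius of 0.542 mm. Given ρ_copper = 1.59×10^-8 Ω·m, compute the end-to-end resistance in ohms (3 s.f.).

648 Ω

Seg 1: A = π(2.05/2 mm)² = π(1.0250e-03 m)² = 3.301e-06 m²
R_1 = (1.59×10^-8)(691)/(3.301e-06) = 3.329 Ω
Seg 2: A = π(0.127/2 mm)² = π(6.3500e-05 m)² = 1.267e-08 m²
R_2 = (1.59×10^-8)(506)/(1.267e-08) = 635.1 Ω
Seg 3: A = πr² = π(5.4200e-04 m)² = 9.229e-07 m²
R_3 = (1.59×10^-8)(562)/(9.229e-07) = 9.682 Ω
R_total = R_1 + R_2 + R_3 = 648 Ω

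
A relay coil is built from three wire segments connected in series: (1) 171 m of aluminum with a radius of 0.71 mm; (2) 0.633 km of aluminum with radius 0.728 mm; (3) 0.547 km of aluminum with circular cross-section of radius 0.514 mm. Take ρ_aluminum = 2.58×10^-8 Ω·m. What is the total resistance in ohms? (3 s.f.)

29.6 Ω

Seg 1: A = πr² = π(7.1000e-04 m)² = 1.584e-06 m²
R_1 = (2.58×10^-8)(171)/(1.584e-06) = 2.786 Ω
Seg 2: A = πr² = π(7.2800e-04 m)² = 1.665e-06 m²
R_2 = (2.58×10^-8)(633)/(1.665e-06) = 9.809 Ω
Seg 3: A = πr² = π(5.1400e-04 m)² = 8.300e-07 m²
R_3 = (2.58×10^-8)(547)/(8.300e-07) = 17 Ω
R_total = R_1 + R_2 + R_3 = 29.6 Ω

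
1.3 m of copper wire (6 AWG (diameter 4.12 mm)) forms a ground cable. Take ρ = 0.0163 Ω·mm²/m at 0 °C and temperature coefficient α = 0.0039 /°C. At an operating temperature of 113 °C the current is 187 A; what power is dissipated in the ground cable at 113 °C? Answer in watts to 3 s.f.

ρ = 0.0163 Ω·mm²/m = 1.63×10^-8 Ω·m
A = π(4.12/2 mm)² = π(2.0600e-03 m)² = 1.333e-05 m²
R₍0₎ = ρL/A = (1.63×10^-8)(1.3)/(1.333e-05) = 0.001589 Ω
R₍113₎ = R₍0₎(1 + αΔT) = 0.001589 × (1 + 0.0039×113) = 0.00229 Ω
P = I²R = (187)² × 0.00229 = 80.1 W

80.1 W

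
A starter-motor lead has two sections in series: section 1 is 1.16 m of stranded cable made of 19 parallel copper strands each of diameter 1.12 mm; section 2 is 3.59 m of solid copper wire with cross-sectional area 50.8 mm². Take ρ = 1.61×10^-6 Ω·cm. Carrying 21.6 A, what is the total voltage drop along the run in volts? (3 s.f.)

ρ = 1.61×10^-6 Ω·cm = 1.61×10^-8 Ω·m
Section 1: A_strand = π(5.6000e-04)² = 9.852e-07 m²; R₁ = ρL/(N·A_s) = (1.61×10^-8)(1.16)/(19×9.852e-07) = 9.977×10^-4 Ω
Section 2: A = 50.8 mm² = 5.080e-05 m²
R₂ = (1.61×10^-8)(3.59)/(5.080e-05) = 0.001138 Ω
R = R₁ + R₂ = 0.002135 Ω
V = IR = 21.6 × 0.002135 = 0.0461 V

0.0461 V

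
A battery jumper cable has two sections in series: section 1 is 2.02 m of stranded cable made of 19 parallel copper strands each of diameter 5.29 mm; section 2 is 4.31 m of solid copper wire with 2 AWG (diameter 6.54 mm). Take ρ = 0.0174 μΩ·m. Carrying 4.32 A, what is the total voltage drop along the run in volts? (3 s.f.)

0.0100 V

ρ = 0.0174 μΩ·m = 1.74×10^-8 Ω·m
Section 1: A_strand = π(2.6450e-03)² = 2.198e-05 m²; R₁ = ρL/(N·A_s) = (1.74×10^-8)(2.02)/(19×2.198e-05) = 8.417×10^-5 Ω
Section 2: A = π(6.54/2 mm)² = π(3.2700e-03 m)² = 3.359e-05 m²
R₂ = (1.74×10^-8)(4.31)/(3.359e-05) = 0.002232 Ω
R = R₁ + R₂ = 0.002317 Ω
V = IR = 4.32 × 0.002317 = 0.0100 V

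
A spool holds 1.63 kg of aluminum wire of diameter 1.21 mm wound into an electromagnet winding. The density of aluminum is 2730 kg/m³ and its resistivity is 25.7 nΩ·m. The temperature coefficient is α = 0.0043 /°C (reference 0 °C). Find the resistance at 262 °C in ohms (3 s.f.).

24.7 Ω

ρ = 25.7 nΩ·m = 2.57×10^-8 Ω·m
A = π(d/2)² = π(6.0500e-04 m)² = 1.1499e-06 m²
L = m/(density·A) = 1.63/(2730×1.1499e-06) = 519.2 m
R = ρL/A = (2.57×10^-8)(519.2)/(1.1499e-06) = 11.6 Ω
R(262 °C) = 11.6 × (1 + 0.0043×262) = 24.7 Ω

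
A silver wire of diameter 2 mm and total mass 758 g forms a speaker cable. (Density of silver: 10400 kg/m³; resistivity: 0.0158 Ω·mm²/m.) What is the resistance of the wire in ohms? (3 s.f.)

ρ = 0.0158 Ω·mm²/m = 1.58×10^-8 Ω·m
A = π(d/2)² = π(1.0000e-03 m)² = 3.1416e-06 m²
L = m/(density·A) = 0.758/(10400×3.1416e-06) = 23.2 m
R = ρL/A = (1.58×10^-8)(23.2)/(3.1416e-06) = 0.117 Ω

0.117 Ω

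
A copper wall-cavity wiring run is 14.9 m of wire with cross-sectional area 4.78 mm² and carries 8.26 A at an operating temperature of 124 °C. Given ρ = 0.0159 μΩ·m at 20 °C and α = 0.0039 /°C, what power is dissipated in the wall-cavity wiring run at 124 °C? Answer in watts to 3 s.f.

4.75 W

ρ = 0.0159 μΩ·m = 1.59×10^-8 Ω·m
A = 4.78 mm² = 4.780e-06 m²
R₍20₎ = ρL/A = (1.59×10^-8)(14.9)/(4.780e-06) = 0.04956 Ω
R₍124₎ = R₍20₎(1 + αΔT) = 0.04956 × (1 + 0.0039×104) = 0.06967 Ω
P = I²R = (8.26)² × 0.06967 = 4.75 W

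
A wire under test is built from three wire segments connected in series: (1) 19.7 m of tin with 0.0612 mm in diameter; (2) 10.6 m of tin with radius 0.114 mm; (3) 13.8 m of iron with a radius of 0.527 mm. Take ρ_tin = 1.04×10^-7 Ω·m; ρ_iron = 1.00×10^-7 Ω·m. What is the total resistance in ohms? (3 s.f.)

Seg 1: A = π(d/2)² = π(3.0600e-05 m)² = 2.942e-09 m²
R_1 = (1.04×10^-7)(19.7)/(2.942e-09) = 696.5 Ω
Seg 2: A = πr² = π(1.1400e-04 m)² = 4.083e-08 m²
R_2 = (1.04×10^-7)(10.6)/(4.083e-08) = 27 Ω
Seg 3: A = πr² = π(5.2700e-04 m)² = 8.725e-07 m²
R_3 = (1.00×10^-7)(13.8)/(8.725e-07) = 1.582 Ω
R_total = R_1 + R_2 + R_3 = 725 Ω

725 Ω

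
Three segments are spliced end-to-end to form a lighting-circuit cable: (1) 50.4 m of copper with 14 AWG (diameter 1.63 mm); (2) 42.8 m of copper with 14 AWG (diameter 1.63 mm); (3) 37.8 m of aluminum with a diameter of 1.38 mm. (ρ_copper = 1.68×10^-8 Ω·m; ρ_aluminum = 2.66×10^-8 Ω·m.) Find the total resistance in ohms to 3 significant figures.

1.42 Ω

Seg 1: A = π(1.63/2 mm)² = π(8.1500e-04 m)² = 2.087e-06 m²
R_1 = (1.68×10^-8)(50.4)/(2.087e-06) = 0.4058 Ω
Seg 2: A = π(1.63/2 mm)² = π(8.1500e-04 m)² = 2.087e-06 m²
R_2 = (1.68×10^-8)(42.8)/(2.087e-06) = 0.3446 Ω
Seg 3: A = π(d/2)² = π(6.9000e-04 m)² = 1.496e-06 m²
R_3 = (2.66×10^-8)(37.8)/(1.496e-06) = 0.6722 Ω
R_total = R_1 + R_2 + R_3 = 1.42 Ω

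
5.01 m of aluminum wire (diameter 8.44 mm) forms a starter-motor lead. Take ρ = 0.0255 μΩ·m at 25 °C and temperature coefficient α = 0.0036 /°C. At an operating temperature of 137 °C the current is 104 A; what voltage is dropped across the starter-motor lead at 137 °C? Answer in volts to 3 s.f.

0.333 V

ρ = 0.0255 μΩ·m = 2.55×10^-8 Ω·m
A = π(d/2)² = π(4.2200e-03 m)² = 5.595e-05 m²
R₍25₎ = ρL/A = (2.55×10^-8)(5.01)/(5.595e-05) = 0.002284 Ω
R₍137₎ = R₍25₎(1 + αΔT) = 0.002284 × (1 + 0.0036×112) = 0.003204 Ω
V = IR = 104 × 0.003204 = 0.333 V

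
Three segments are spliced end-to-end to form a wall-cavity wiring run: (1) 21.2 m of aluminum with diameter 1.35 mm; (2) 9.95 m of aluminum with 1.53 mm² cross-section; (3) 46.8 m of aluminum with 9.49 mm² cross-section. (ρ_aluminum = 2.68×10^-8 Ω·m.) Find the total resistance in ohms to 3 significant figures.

0.703 Ω

Seg 1: A = π(d/2)² = π(6.7500e-04 m)² = 1.431e-06 m²
R_1 = (2.68×10^-8)(21.2)/(1.431e-06) = 0.3969 Ω
Seg 2: A = 1.53 mm² = 1.530e-06 m²
R_2 = (2.68×10^-8)(9.95)/(1.530e-06) = 0.1743 Ω
Seg 3: A = 9.49 mm² = 9.490e-06 m²
R_3 = (2.68×10^-8)(46.8)/(9.490e-06) = 0.1322 Ω
R_total = R_1 + R_2 + R_3 = 0.703 Ω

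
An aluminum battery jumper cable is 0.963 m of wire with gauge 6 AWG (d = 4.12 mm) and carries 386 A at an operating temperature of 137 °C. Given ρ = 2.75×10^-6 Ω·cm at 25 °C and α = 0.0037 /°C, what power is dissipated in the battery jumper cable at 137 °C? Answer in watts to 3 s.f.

419 W

ρ = 2.75×10^-6 Ω·cm = 2.75×10^-8 Ω·m
A = π(4.12/2 mm)² = π(2.0600e-03 m)² = 1.333e-05 m²
R₍25₎ = ρL/A = (2.75×10^-8)(0.963)/(1.333e-05) = 0.001986 Ω
R₍137₎ = R₍25₎(1 + αΔT) = 0.001986 × (1 + 0.0037×112) = 0.00281 Ω
P = I²R = (386)² × 0.00281 = 419 W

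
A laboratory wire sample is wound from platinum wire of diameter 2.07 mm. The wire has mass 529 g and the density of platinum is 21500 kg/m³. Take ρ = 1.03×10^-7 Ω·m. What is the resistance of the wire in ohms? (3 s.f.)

0.224 Ω

A = π(d/2)² = π(1.0350e-03 m)² = 3.3654e-06 m²
L = m/(density·A) = 0.529/(21500×3.3654e-06) = 7.311 m
R = ρL/A = (1.03×10^-7)(7.311)/(3.3654e-06) = 0.224 Ω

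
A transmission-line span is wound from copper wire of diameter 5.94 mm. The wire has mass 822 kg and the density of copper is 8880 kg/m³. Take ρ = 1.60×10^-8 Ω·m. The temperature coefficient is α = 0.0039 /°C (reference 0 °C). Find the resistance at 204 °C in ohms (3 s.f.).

3.46 Ω

A = π(d/2)² = π(2.9700e-03 m)² = 2.7712e-05 m²
L = m/(density·A) = 822/(8880×2.7712e-05) = 3340 m
R = ρL/A = (1.60×10^-8)(3340)/(2.7712e-05) = 1.929 Ω
R(204 °C) = 1.929 × (1 + 0.0039×204) = 3.46 Ω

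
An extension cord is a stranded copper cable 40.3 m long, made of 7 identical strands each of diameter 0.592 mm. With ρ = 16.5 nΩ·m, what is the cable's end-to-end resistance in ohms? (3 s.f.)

ρ = 16.5 nΩ·m = 1.65×10^-8 Ω·m
A_strand = π(2.9600e-04 m)² = 2.753e-07 m²
R_strand = ρL/A = (1.65×10^-8)(40.3)/(2.753e-07) = 2.416 Ω
R_total = R_strand/N = 2.416/7 = 0.345 Ω

0.345 Ω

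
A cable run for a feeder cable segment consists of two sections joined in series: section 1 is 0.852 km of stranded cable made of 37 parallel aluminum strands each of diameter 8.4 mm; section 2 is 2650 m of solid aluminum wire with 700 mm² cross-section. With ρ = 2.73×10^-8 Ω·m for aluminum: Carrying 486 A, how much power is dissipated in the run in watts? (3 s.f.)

27100 W

Section 1: A_strand = π(4.2000e-03)² = 5.542e-05 m²; R₁ = ρL/(N·A_s) = (2.73×10^-8)(852)/(37×5.542e-05) = 0.01134 Ω
Section 2: A = 700 mm² = 7.000e-04 m²
R₂ = (2.73×10^-8)(2650)/(7.000e-04) = 0.1033 Ω
R = R₁ + R₂ = 0.1147 Ω
P = I²R = (486)² × 0.1147 = 27100 W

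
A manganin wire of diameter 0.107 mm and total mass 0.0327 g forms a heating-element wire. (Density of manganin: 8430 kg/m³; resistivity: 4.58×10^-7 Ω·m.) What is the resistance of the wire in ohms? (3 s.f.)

A = π(d/2)² = π(5.3500e-05 m)² = 8.9920e-09 m²
L = m/(density·A) = 3.270×10^-5/(8430×8.9920e-09) = 0.4314 m
R = ρL/A = (4.58×10^-7)(0.4314)/(8.9920e-09) = 22.0 Ω

22.0 Ω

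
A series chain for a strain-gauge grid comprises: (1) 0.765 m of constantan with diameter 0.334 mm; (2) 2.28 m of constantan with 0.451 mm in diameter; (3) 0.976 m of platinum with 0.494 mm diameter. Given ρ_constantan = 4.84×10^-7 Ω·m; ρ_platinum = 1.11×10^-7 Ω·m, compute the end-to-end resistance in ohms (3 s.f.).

11.7 Ω

Seg 1: A = π(d/2)² = π(1.6700e-04 m)² = 8.762e-08 m²
R_1 = (4.84×10^-7)(0.765)/(8.762e-08) = 4.226 Ω
Seg 2: A = π(d/2)² = π(2.2550e-04 m)² = 1.598e-07 m²
R_2 = (4.84×10^-7)(2.28)/(1.598e-07) = 6.908 Ω
Seg 3: A = π(d/2)² = π(2.4700e-04 m)² = 1.917e-07 m²
R_3 = (1.11×10^-7)(0.976)/(1.917e-07) = 0.5652 Ω
R_total = R_1 + R_2 + R_3 = 11.7 Ω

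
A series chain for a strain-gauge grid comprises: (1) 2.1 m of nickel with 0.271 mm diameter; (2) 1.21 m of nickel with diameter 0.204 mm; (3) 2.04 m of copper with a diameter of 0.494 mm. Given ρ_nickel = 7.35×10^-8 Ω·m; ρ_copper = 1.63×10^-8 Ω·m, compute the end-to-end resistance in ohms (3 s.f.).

Seg 1: A = π(d/2)² = π(1.3550e-04 m)² = 5.768e-08 m²
R_1 = (7.35×10^-8)(2.1)/(5.768e-08) = 2.676 Ω
Seg 2: A = π(d/2)² = π(1.0200e-04 m)² = 3.269e-08 m²
R_2 = (7.35×10^-8)(1.21)/(3.269e-08) = 2.721 Ω
Seg 3: A = π(d/2)² = π(2.4700e-04 m)² = 1.917e-07 m²
R_3 = (1.63×10^-8)(2.04)/(1.917e-07) = 0.1735 Ω
R_total = R_1 + R_2 + R_3 = 5.57 Ω

5.57 Ω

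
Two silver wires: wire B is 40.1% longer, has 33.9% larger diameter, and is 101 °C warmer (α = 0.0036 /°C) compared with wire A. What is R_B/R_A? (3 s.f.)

R ∝ ρL/d² with ρ ∝ (1+αΔT), so R_B/R_A = (1 + 40.1/100) × (1 + 33.9/100)⁻² × (1 + 0.0036×101)
= 1.401 × 0.5577 × 1.364 = 1.07

1.07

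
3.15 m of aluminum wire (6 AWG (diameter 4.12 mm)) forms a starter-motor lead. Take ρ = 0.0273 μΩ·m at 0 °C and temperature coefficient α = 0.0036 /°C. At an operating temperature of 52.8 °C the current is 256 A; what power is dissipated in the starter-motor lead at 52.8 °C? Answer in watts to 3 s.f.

503 W

ρ = 0.0273 μΩ·m = 2.73×10^-8 Ω·m
A = π(4.12/2 mm)² = π(2.0600e-03 m)² = 1.333e-05 m²
R₍0₎ = ρL/A = (2.73×10^-8)(3.15)/(1.333e-05) = 0.00645 Ω
R₍52.8₎ = R₍0₎(1 + αΔT) = 0.00645 × (1 + 0.0036×52.8) = 0.007677 Ω
P = I²R = (256)² × 0.007677 = 503 W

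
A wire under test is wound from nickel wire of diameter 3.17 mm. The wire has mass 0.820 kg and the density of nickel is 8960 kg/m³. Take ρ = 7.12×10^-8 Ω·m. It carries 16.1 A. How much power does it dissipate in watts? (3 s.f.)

A = π(d/2)² = π(1.5850e-03 m)² = 7.8924e-06 m²
L = m/(density·A) = 0.82/(8960×7.8924e-06) = 11.6 m
R = ρL/A = (7.12×10^-8)(11.6)/(7.8924e-06) = 0.1046 Ω
P = I²R = (16.1)² × 0.1046 = 27.1 W

27.1 W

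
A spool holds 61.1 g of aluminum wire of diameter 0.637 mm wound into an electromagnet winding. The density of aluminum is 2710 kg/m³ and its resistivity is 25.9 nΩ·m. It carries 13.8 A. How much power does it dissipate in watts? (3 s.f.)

ρ = 25.9 nΩ·m = 2.59×10^-8 Ω·m
A = π(d/2)² = π(3.1850e-04 m)² = 3.1869e-07 m²
L = m/(density·A) = 0.0611/(2710×3.1869e-07) = 70.75 m
R = ρL/A = (2.59×10^-8)(70.75)/(3.1869e-07) = 5.75 Ω
P = I²R = (13.8)² × 5.75 = 1090 W

1090 W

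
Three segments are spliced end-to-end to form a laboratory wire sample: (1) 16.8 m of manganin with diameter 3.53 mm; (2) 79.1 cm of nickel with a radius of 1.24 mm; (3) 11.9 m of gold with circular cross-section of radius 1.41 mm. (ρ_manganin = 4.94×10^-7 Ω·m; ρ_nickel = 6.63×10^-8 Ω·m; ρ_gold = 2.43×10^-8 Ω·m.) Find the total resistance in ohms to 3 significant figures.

0.905 Ω

Seg 1: A = π(d/2)² = π(1.7650e-03 m)² = 9.787e-06 m²
R_1 = (4.94×10^-7)(16.8)/(9.787e-06) = 0.848 Ω
Seg 2: A = πr² = π(1.2400e-03 m)² = 4.831e-06 m²
R_2 = (6.63×10^-8)(0.791)/(4.831e-06) = 0.01086 Ω
Seg 3: A = πr² = π(1.4100e-03 m)² = 6.246e-06 m²
R_3 = (2.43×10^-8)(11.9)/(6.246e-06) = 0.0463 Ω
R_total = R_1 + R_2 + R_3 = 0.905 Ω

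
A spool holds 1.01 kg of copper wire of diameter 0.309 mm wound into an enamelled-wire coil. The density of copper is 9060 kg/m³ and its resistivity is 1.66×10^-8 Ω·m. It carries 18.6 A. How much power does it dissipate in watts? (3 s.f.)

A = π(d/2)² = π(1.5450e-04 m)² = 7.4991e-08 m²
L = m/(density·A) = 1.01/(9060×7.4991e-08) = 1487 m
R = ρL/A = (1.66×10^-8)(1487)/(7.4991e-08) = 329.1 Ω
P = I²R = (18.6)² × 329.1 = 1.14×10^5 W

1.14×10^5 W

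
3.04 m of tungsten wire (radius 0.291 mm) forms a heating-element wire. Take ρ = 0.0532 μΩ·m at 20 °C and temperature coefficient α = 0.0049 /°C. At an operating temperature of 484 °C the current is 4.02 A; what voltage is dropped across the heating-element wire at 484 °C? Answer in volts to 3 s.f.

8.00 V

ρ = 0.0532 μΩ·m = 5.32×10^-8 Ω·m
A = πr² = π(2.9100e-04 m)² = 2.660e-07 m²
R₍20₎ = ρL/A = (5.32×10^-8)(3.04)/(2.660e-07) = 0.6079 Ω
R₍484₎ = R₍20₎(1 + αΔT) = 0.6079 × (1 + 0.0049×464) = 1.99 Ω
V = IR = 4.02 × 1.99 = 8.00 V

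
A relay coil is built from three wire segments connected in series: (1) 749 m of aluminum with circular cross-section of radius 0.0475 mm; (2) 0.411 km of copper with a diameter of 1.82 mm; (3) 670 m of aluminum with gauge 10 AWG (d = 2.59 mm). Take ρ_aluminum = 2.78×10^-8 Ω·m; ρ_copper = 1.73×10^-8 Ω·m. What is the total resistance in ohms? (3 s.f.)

2940 Ω

Seg 1: A = πr² = π(4.7500e-05 m)² = 7.088e-09 m²
R_1 = (2.78×10^-8)(749)/(7.088e-09) = 2938 Ω
Seg 2: A = π(d/2)² = π(9.1000e-04 m)² = 2.602e-06 m²
R_2 = (1.73×10^-8)(411)/(2.602e-06) = 2.733 Ω
Seg 3: A = π(2.59/2 mm)² = π(1.2950e-03 m)² = 5.269e-06 m²
R_3 = (2.78×10^-8)(670)/(5.269e-06) = 3.535 Ω
R_total = R_1 + R_2 + R_3 = 2940 Ω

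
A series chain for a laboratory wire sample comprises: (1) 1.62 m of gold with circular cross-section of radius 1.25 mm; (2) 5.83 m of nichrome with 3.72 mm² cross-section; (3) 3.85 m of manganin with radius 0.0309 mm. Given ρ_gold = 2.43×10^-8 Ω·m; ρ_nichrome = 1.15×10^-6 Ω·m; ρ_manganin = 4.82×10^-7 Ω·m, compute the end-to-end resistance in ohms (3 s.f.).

620 Ω

Seg 1: A = πr² = π(1.2500e-03 m)² = 4.909e-06 m²
R_1 = (2.43×10^-8)(1.62)/(4.909e-06) = 0.00802 Ω
Seg 2: A = 3.72 mm² = 3.720e-06 m²
R_2 = (1.15×10^-6)(5.83)/(3.720e-06) = 1.802 Ω
Seg 3: A = πr² = π(3.0900e-05 m)² = 3.000e-09 m²
R_3 = (4.82×10^-7)(3.85)/(3.000e-09) = 618.6 Ω
R_total = R_1 + R_2 + R_3 = 620 Ω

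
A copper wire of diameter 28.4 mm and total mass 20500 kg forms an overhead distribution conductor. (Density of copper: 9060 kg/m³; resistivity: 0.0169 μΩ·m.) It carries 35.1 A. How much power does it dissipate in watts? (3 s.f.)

117 W

ρ = 0.0169 μΩ·m = 1.69×10^-8 Ω·m
A = π(d/2)² = π(1.4200e-02 m)² = 6.3347e-04 m²
L = m/(density·A) = 20500/(9060×6.3347e-04) = 3572 m
R = ρL/A = (1.69×10^-8)(3572)/(6.3347e-04) = 0.09529 Ω
P = I²R = (35.1)² × 0.09529 = 117 W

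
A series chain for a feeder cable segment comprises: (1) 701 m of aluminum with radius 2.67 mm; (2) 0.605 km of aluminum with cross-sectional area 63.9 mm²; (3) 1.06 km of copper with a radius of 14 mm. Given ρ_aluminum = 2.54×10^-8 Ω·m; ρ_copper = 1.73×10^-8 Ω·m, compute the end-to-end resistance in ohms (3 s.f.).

Seg 1: A = πr² = π(2.6700e-03 m)² = 2.240e-05 m²
R_1 = (2.54×10^-8)(701)/(2.240e-05) = 0.795 Ω
Seg 2: A = 63.9 mm² = 6.390e-05 m²
R_2 = (2.54×10^-8)(605)/(6.390e-05) = 0.2405 Ω
Seg 3: A = πr² = π(1.4000e-02 m)² = 6.158e-04 m²
R_3 = (1.73×10^-8)(1060)/(6.158e-04) = 0.02978 Ω
R_total = R_1 + R_2 + R_3 = 1.07 Ω

1.07 Ω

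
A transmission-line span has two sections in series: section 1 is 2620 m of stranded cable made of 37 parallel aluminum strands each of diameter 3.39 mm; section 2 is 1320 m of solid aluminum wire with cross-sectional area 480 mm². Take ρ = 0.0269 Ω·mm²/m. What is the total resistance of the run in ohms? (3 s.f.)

0.285 Ω

ρ = 0.0269 Ω·mm²/m = 2.69×10^-8 Ω·m
Section 1: A_strand = π(1.6950e-03)² = 9.026e-06 m²; R₁ = ρL/(N·A_s) = (2.69×10^-8)(2620)/(37×9.026e-06) = 0.211 Ω
Section 2: A = 480 mm² = 4.800e-04 m²
R₂ = (2.69×10^-8)(1320)/(4.800e-04) = 0.07397 Ω
R = R₁ + R₂ = 0.285 Ω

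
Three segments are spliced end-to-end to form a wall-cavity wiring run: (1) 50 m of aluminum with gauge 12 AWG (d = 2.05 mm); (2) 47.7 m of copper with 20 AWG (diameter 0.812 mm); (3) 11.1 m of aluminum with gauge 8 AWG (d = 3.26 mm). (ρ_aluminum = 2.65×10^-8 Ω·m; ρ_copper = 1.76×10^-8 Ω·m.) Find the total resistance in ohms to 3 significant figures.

2.06 Ω

Seg 1: A = π(2.05/2 mm)² = π(1.0250e-03 m)² = 3.301e-06 m²
R_1 = (2.65×10^-8)(50)/(3.301e-06) = 0.4014 Ω
Seg 2: A = π(0.812/2 mm)² = π(4.0600e-04 m)² = 5.178e-07 m²
R_2 = (1.76×10^-8)(47.7)/(5.178e-07) = 1.621 Ω
Seg 3: A = π(3.26/2 mm)² = π(1.6300e-03 m)² = 8.347e-06 m²
R_3 = (2.65×10^-8)(11.1)/(8.347e-06) = 0.03524 Ω
R_total = R_1 + R_2 + R_3 = 2.06 Ω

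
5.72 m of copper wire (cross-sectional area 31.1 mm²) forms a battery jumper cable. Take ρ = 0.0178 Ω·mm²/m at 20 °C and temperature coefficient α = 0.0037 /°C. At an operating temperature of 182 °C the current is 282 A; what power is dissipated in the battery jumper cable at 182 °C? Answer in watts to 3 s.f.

416 W

ρ = 0.0178 Ω·mm²/m = 1.78×10^-8 Ω·m
A = 31.1 mm² = 3.110e-05 m²
R₍20₎ = ρL/A = (1.78×10^-8)(5.72)/(3.110e-05) = 0.003274 Ω
R₍182₎ = R₍20₎(1 + αΔT) = 0.003274 × (1 + 0.0037×162) = 0.005236 Ω
P = I²R = (282)² × 0.005236 = 416 W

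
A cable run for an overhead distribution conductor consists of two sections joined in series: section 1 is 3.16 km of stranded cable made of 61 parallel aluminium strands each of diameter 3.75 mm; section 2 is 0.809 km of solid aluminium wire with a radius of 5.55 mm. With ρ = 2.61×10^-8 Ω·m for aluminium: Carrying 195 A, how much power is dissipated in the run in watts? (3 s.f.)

13000 W

Section 1: A_strand = π(1.8750e-03)² = 1.104e-05 m²; R₁ = ρL/(N·A_s) = (2.61×10^-8)(3160)/(61×1.104e-05) = 0.1224 Ω
Section 2: A = πr² = π(5.5500e-03 m)² = 9.677e-05 m²
R₂ = (2.61×10^-8)(809)/(9.677e-05) = 0.2182 Ω
R = R₁ + R₂ = 0.3406 Ω
P = I²R = (195)² × 0.3406 = 13000 W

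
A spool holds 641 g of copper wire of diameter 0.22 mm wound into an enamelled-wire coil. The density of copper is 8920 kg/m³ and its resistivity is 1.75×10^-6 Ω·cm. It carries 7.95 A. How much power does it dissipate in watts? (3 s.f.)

ρ = 1.75×10^-6 Ω·cm = 1.75×10^-8 Ω·m
A = π(d/2)² = π(1.1000e-04 m)² = 3.8013e-08 m²
L = m/(density·A) = 0.641/(8920×3.8013e-08) = 1890 m
R = ρL/A = (1.75×10^-8)(1890)/(3.8013e-08) = 870.3 Ω
P = I²R = (7.95)² × 870.3 = 55000 W

55000 W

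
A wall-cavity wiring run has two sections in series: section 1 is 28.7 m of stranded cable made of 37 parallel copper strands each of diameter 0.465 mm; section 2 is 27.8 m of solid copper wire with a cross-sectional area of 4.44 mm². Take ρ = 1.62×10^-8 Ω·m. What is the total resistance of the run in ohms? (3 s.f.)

0.175 Ω

Section 1: A_strand = π(2.3250e-04)² = 1.698e-07 m²; R₁ = ρL/(N·A_s) = (1.62×10^-8)(28.7)/(37×1.698e-07) = 0.07399 Ω
Section 2: A = 4.44 mm² = 4.440e-06 m²
R₂ = (1.62×10^-8)(27.8)/(4.440e-06) = 0.1014 Ω
R = R₁ + R₂ = 0.175 Ω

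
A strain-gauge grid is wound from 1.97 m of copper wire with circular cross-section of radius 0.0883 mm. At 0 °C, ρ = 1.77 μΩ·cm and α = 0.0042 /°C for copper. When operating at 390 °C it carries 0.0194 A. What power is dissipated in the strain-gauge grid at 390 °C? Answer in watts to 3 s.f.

0.00141 W

ρ = 1.77 μΩ·cm = 1.77×10^-8 Ω·m
A = πr² = π(8.8300e-05 m)² = 2.449e-08 m²
R₍0₎ = ρL/A = (1.77×10^-8)(1.97)/(2.449e-08) = 1.424 Ω
R₍390₎ = R₍0₎(1 + αΔT) = 1.424 × (1 + 0.0042×390) = 3.755 Ω
P = I²R = (0.0194)² × 3.755 = 0.00141 W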